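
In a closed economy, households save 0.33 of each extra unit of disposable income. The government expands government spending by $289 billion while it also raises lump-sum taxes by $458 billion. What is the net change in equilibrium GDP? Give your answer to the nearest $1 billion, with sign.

−$54 billion

MPC = 1 − MPS = 1 − 0.33 = 0.67.
Expenditure multiplier = 1/(1 − MPC) = 1/(1 − 0.67) = 1/0.33 ≈ 3.03.
ΔG contributes k·ΔG = (+$289 billion) / 0.33 ≈ +$875.8 billion.
ΔT of +$458 billion changes first-round spending by −c·ΔT = −$306.86 billion, contributing k·(−c·ΔT) = (−$306.86 billion) / 0.33 ≈ −$929.9 billion.
Net ΔY = k(ΔG − c·ΔT) = (−$17.86 billion) / 0.33 ≈ −$54 billion.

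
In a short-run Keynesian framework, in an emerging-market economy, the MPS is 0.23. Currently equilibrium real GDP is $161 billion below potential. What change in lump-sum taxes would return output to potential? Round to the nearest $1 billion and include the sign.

−$48 billion

MPC = 1 − MPS = 1 − 0.23 = 0.77.
Spending multiplier = 1/(1 − MPC) = 1/(1 − 0.77) = 1/0.23 ≈ 4.348.
Tax multiplier = −c·k = −0.77/0.23 ≈ −3.348. Need ΔY = +$161 billion, so ΔT = ΔY/(−c·k) = −(+$161 billion) × 0.23 / 0.77 ≈ −$48 billion.
The government should cut lump-sum taxes by $48 billion.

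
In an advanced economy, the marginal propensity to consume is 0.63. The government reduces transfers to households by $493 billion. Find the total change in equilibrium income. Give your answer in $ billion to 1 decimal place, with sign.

The transfer change shifts disposable income by −$493 billion, so first-round consumption changes by c·ΔTR = 0.63 × (−$493 billion) = −$310.59 billion.
Expenditure multiplier = 1/(1 − MPC) = 1/(1 − 0.63) = 1/0.37 ≈ 2.703.
The transfer multiplier is c × k ≈ 1.703, so ΔY = k × (c·ΔTR) = (−$310.59 billion) / 0.37 ≈ −$839.4 billion.

−$839.4 billion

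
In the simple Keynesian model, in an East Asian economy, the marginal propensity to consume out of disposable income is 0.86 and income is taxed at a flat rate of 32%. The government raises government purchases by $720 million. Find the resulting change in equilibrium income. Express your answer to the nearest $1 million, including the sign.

+$1,734 million

Expenditure multiplier = 1/(1 − c(1−t)) = 1/(1 − 0.86×0.68) = 1/0.4152 ≈ 2.408.
ΔY = k × ΔG = (+$720 million) / 0.4152 ≈ +$1,734 million.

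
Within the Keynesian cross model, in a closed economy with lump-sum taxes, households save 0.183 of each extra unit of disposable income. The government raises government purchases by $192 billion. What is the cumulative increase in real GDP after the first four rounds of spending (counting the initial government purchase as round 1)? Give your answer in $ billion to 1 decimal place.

MPC = 1 − MPS = 1 − 0.183 = 0.817.
Round 1 adds ΔG = $192 billion; each later round is MPC = 0.817 times the previous.
After 4 rounds: 192 + 156.864 + 128.157888 + 104.704994496 = ΔG·(1 − c^4)/(1 − c) = 192 × (1 − 0.445541565121)/0.183 ≈ $581.7 billion.

$581.7 billion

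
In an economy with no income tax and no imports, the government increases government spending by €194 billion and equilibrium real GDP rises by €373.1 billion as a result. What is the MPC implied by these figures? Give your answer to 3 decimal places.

0.480

Implied spending multiplier k = ΔY/ΔG = 373.1/194 ≈ 1.9232.
Since k = 1/(1 − MPC), MPC = 1 − 1/k = 1 − ΔG/ΔY = 1 − 194/373.1 ≈ 0.480.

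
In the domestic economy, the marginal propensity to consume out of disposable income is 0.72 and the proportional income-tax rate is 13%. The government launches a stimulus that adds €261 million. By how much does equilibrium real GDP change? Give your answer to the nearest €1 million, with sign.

Government-spending multiplier = 1/(1 − c(1−t)) = 1/(1 − 0.72×0.87) = 1/0.3736 ≈ 2.677.
ΔY = k × ΔG = (+€261 million) / 0.3736 ≈ +€699 million.

+€699 million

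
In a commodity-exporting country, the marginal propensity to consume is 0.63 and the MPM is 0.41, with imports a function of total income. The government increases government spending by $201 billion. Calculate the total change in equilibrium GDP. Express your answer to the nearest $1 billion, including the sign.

+$258 billion

Government-spending multiplier = 1/(1 − c + m) = 1/(1 − 0.63 + 0.41) = 1/0.78 ≈ 1.282.
ΔY = k × ΔG = (+$201 billion) / 0.78 ≈ +$258 billion.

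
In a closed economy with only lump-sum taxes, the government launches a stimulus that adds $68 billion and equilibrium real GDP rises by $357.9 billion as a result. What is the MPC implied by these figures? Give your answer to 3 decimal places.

0.810

Implied spending multiplier k = ΔY/ΔG = 357.9/68 ≈ 5.2632.
Since k = 1/(1 − MPC), MPC = 1 − 1/k = 1 − ΔG/ΔY = 1 − 68/357.9 ≈ 0.810.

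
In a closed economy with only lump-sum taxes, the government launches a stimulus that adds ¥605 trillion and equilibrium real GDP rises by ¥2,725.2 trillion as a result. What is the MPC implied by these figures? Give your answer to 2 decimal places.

0.78

Implied spending multiplier k = ΔY/ΔG = 2,725.2/605 ≈ 4.5045.
Since k = 1/(1 − MPC), MPC = 1 − 1/k = 1 − ΔG/ΔY = 1 − 605/2,725.2 ≈ 0.78.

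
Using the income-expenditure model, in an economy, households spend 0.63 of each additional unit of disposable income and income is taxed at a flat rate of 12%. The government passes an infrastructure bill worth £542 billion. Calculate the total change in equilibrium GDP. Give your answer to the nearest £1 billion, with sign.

+£1,216 billion

Spending multiplier = 1/(1 − c(1−t)) = 1/(1 − 0.63×0.88) = 1/0.4456 ≈ 2.244.
ΔY = k × ΔG = (+£542 billion) / 0.4456 ≈ +£1,216 billion.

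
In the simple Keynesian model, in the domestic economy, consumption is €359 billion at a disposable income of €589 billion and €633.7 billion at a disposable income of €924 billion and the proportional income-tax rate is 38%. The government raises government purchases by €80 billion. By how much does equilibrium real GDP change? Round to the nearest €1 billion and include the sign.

MPC = ΔC/ΔYd = (633.7 − 359)/(924 − 589) = 274.7/335 = 0.82.
Spending multiplier = 1/(1 − c(1−t)) = 1/(1 − 0.82×0.62) = 1/0.4916 ≈ 2.034.
ΔY = k × ΔG = (+€80 billion) / 0.4916 ≈ +€163 billion.

+€163 billion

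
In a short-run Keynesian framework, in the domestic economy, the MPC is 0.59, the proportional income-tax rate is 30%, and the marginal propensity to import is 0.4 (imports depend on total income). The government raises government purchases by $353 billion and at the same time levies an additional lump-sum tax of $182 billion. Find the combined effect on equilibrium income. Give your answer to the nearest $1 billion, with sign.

+$249 billion

Expenditure multiplier = 1/(1 − c(1−t) + m) = 1/(1 − 0.59×0.7 + 0.4) = 1/0.987 ≈ 1.013.
ΔG contributes k·ΔG = (+$353 billion) / 0.987 ≈ +$357.6 billion.
ΔT of +$182 billion changes first-round spending by −c·ΔT = −$107.38 billion, contributing k·(−c·ΔT) = (−$107.38 billion) / 0.987 ≈ −$108.8 billion.
Net ΔY = k(ΔG − c·ΔT) = (+$245.62 billion) / 0.987 ≈ +$249 billion.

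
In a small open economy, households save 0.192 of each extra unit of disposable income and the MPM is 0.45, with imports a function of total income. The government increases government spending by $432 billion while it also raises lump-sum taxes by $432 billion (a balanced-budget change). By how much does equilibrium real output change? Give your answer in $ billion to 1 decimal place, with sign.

MPC = 1 − MPS = 1 − 0.192 = 0.808.
Expenditure multiplier = 1/(1 − c + m) = 1/(1 − 0.808 + 0.45) = 1/0.642 ≈ 1.558.
ΔG contributes k·ΔG = (+$432 billion) / 0.642 ≈ +$672.9 billion.
ΔT of +$432 billion changes first-round spending by −c·ΔT = −$349.056 billion, contributing k·(−c·ΔT) = (−$349.056 billion) / 0.642 ≈ −$543.7 billion.
Net ΔY = k(ΔG − c·ΔT) = (+$82.944 billion) / 0.642 ≈ +$129.2 billion.

+$129.2 billion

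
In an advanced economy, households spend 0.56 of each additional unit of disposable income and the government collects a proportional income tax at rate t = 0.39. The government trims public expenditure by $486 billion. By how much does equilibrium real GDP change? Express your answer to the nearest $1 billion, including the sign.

−$738 billion

Government-spending multiplier = 1/(1 − c(1−t)) = 1/(1 − 0.56×0.61) = 1/0.6584 ≈ 1.519.
ΔY = k × ΔG = (−$486 billion) / 0.6584 ≈ −$738 billion.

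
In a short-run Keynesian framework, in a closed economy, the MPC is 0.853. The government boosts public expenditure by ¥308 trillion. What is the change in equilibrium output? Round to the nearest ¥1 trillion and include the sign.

Spending multiplier = 1/(1 − MPC) = 1/(1 − 0.853) = 1/0.147 ≈ 6.803.
ΔY = k × ΔG = (+¥308 trillion) / 0.147 ≈ +¥2,095 trillion.

+¥2,095 trillion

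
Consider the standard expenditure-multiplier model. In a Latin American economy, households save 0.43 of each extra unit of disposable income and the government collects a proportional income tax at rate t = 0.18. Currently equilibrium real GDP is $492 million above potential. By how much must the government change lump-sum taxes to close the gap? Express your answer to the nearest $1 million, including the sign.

MPC = 1 − MPS = 1 − 0.43 = 0.57.
Spending multiplier = 1/(1 − c(1−t)) = 1/(1 − 0.57×0.82) = 1/0.5326 ≈ 1.878.
Tax multiplier = −c·k = −0.57/0.5326 ≈ −1.07. Need ΔY = −$492 million, so ΔT = ΔY/(−c·k) = −(−$492 million) × 0.5326 / 0.57 ≈ +$460 million.
The government should raise lump-sum taxes by $460 million.

+$460 million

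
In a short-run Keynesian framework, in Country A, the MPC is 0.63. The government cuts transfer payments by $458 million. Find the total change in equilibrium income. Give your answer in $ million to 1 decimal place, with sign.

−$779.8 million

The transfer change shifts disposable income by −$458 million, so first-round consumption changes by c·ΔTR = 0.63 × (−$458 million) = −$288.54 million.
Expenditure multiplier = 1/(1 − MPC) = 1/(1 − 0.63) = 1/0.37 ≈ 2.703.
The transfer multiplier is c × k ≈ 1.703, so ΔY = k × (c·ΔTR) = (−$288.54 million) / 0.37 ≈ −$779.8 million.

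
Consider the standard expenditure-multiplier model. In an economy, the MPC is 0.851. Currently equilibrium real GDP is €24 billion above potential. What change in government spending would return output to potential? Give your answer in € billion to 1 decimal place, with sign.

−€3.6 billion

Spending multiplier = 1/(1 − MPC) = 1/(1 − 0.851) = 1/0.149 ≈ 6.711.
Need ΔY = −€24 billion, so ΔG = ΔY/k = (−€24 billion) × 0.149 ≈ −€3.6 billion.
The government should cut government spending by €3.6 billion.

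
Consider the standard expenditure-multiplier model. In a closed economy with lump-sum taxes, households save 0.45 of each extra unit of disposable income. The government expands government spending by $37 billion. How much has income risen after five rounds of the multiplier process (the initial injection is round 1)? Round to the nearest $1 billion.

MPC = 1 − MPS = 1 − 0.45 = 0.55.
Round 1 adds ΔG = $37 billion; each later round is MPC = 0.55 times the previous.
After 5 rounds: 37 + 20.35 + 11.1925 + 6.155875 + 3.38573125 = ΔG·(1 − c^5)/(1 − c) = 37 × (1 − 0.0503284375)/0.45 ≈ $78 billion.

$78 billion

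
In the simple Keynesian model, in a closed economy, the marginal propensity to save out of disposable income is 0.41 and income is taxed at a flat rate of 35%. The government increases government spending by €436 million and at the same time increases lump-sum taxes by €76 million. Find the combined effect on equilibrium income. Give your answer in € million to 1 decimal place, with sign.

+€634.5 million

MPC = 1 − MPS = 1 − 0.41 = 0.59.
Expenditure multiplier = 1/(1 − c(1−t)) = 1/(1 − 0.59×0.65) = 1/0.6165 ≈ 1.622.
ΔG contributes k·ΔG = (+€436 million) / 0.6165 ≈ +€707.2 million.
ΔT of +€76 million changes first-round spending by −c·ΔT = −€44.84 million, contributing k·(−c·ΔT) = (−€44.84 million) / 0.6165 ≈ −€72.7 million.
Net ΔY = k(ΔG − c·ΔT) = (+€391.16 million) / 0.6165 ≈ +€634.5 million.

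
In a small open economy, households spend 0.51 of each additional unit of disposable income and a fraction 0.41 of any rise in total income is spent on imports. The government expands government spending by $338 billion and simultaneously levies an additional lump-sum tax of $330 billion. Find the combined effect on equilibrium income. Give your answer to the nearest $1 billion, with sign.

Expenditure multiplier = 1/(1 − c + m) = 1/(1 − 0.51 + 0.41) = 1/0.9 ≈ 1.111.
ΔG contributes k·ΔG = (+$338 billion) / 0.9 ≈ +$375.6 billion.
ΔT of +$330 billion changes first-round spending by −c·ΔT = −$168.3 billion, contributing k·(−c·ΔT) = (−$168.3 billion) / 0.9 = −$187 billion.
Net ΔY = k(ΔG − c·ΔT) = (+$169.7 billion) / 0.9 ≈ +$189 billion.

+$189 billion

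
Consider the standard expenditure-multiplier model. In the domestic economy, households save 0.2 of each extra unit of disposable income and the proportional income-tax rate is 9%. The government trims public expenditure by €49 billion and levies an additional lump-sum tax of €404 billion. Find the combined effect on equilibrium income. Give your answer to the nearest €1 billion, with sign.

−€1,368 billion

MPC = 1 − MPS = 1 − 0.2 = 0.8.
Expenditure multiplier = 1/(1 − c(1−t)) = 1/(1 − 0.8×0.91) = 1/0.272 ≈ 3.676.
ΔG contributes k·ΔG = (−€49 billion) / 0.272 ≈ −€180.1 billion.
ΔT of +€404 billion changes first-round spending by −c·ΔT = −€323.2 billion, contributing k·(−c·ΔT) = (−€323.2 billion) / 0.272 ≈ −€1,188.2 billion.
Net ΔY = k(ΔG − c·ΔT) = (−€372.2 billion) / 0.272 ≈ −€1,368 billion.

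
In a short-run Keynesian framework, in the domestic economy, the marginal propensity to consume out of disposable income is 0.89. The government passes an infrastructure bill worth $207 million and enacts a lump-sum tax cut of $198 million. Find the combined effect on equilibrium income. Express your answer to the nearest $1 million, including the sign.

Expenditure multiplier = 1/(1 − MPC) = 1/(1 − 0.89) = 1/0.11 ≈ 9.091.
ΔG contributes k·ΔG = (+$207 million) / 0.11 ≈ +$1,881.8 million.
ΔT of −$198 million changes first-round spending by −c·ΔT = +$176.22 million, contributing k·(−c·ΔT) = (+$176.22 million) / 0.11 = +$1,602 million.
Net ΔY = k(ΔG − c·ΔT) = (+$383.22 million) / 0.11 ≈ +$3,484 million.

+$3,484 million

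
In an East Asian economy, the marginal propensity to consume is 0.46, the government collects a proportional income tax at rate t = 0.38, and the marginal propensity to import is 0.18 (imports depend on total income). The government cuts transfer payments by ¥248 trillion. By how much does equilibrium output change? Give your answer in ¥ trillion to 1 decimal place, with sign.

−¥127.5 trillion

The transfer change shifts disposable income by −¥248 trillion, so first-round consumption changes by c·ΔTR = 0.46 × (−¥248 trillion) = −¥114.08 trillion.
Expenditure multiplier = 1/(1 − c(1−t) + m) = 1/(1 − 0.46×0.62 + 0.18) = 1/0.8948 ≈ 1.118.
The transfer multiplier is c × k ≈ 0.514, so ΔY = k × (c·ΔTR) = (−¥114.08 trillion) / 0.8948 ≈ −¥127.5 trillion.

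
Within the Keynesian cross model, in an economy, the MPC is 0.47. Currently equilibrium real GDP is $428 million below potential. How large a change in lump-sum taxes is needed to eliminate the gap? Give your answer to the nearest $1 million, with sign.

Spending multiplier = 1/(1 − MPC) = 1/(1 − 0.47) = 1/0.53 ≈ 1.887.
Tax multiplier = −c·k = −0.47/0.53 ≈ −0.887. Need ΔY = +$428 million, so ΔT = ΔY/(−c·k) = −(+$428 million) × 0.53 / 0.47 ≈ −$483 million.
The government should cut lump-sum taxes by $483 million.

−$483 million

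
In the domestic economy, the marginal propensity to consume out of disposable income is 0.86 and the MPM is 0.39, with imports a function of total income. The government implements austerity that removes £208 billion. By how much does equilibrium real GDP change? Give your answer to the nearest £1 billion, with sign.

−£392 billion

Spending multiplier = 1/(1 − c + m) = 1/(1 − 0.86 + 0.39) = 1/0.53 ≈ 1.887.
ΔY = k × ΔG = (−£208 billion) / 0.53 ≈ −£392 billion.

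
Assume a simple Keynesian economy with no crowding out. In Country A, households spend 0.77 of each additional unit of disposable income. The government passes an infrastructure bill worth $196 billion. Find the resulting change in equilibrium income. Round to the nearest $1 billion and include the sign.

Spending multiplier = 1/(1 − MPC) = 1/(1 − 0.77) = 1/0.23 ≈ 4.348.
ΔY = k × ΔG = (+$196 billion) / 0.23 ≈ +$852 billion.

+$852 billion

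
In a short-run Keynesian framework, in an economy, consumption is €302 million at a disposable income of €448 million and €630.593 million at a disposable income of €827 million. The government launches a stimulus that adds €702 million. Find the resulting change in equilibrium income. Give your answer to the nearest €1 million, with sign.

+€5,278 million

MPC = ΔC/ΔYd = (630.593 − 302)/(827 − 448) = 328.593/379 = 0.867.
Government-spending multiplier = 1/(1 − MPC) = 1/(1 − 0.867) = 1/0.133 ≈ 7.519.
ΔY = k × ΔG = (+€702 million) / 0.133 ≈ +€5,278 million.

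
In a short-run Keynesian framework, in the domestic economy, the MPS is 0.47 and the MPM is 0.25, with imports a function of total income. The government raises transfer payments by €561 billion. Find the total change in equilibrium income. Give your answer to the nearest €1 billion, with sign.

+€413 billion

MPC = 1 − MPS = 1 − 0.47 = 0.53.
The transfer change shifts disposable income by +€561 billion, so first-round consumption changes by c·ΔTR = 0.53 × (+€561 billion) = +€297.33 billion.
Expenditure multiplier = 1/(1 − c + m) = 1/(1 − 0.53 + 0.25) = 1/0.72 ≈ 1.389.
The transfer multiplier is c × k ≈ 0.736, so ΔY = k × (c·ΔTR) = (+€297.33 billion) / 0.72 ≈ +€413 billion.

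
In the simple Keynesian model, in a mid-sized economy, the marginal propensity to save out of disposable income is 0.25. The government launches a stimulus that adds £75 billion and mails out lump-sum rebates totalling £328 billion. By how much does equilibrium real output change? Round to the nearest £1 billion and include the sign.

+£1,284 billion

MPC = 1 − MPS = 1 − 0.25 = 0.75.
Expenditure multiplier = 1/(1 − MPC) = 1/(1 − 0.75) = 1/0.25 = 4.
ΔG contributes k·ΔG = (+£75 billion) / 0.25 = +£300 billion.
ΔT of −£328 billion changes first-round spending by −c·ΔT = +£246 billion, contributing k·(−c·ΔT) = (+£246 billion) / 0.25 = +£984 billion.
Net ΔY = k(ΔG − c·ΔT) = (+£321 billion) / 0.25 = +£1,284 billion.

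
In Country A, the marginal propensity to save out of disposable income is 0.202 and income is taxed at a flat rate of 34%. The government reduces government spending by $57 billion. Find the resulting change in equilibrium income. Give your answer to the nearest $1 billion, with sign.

−$120 billion

MPC = 1 − MPS = 1 − 0.202 = 0.798.
Spending multiplier = 1/(1 − c(1−t)) = 1/(1 − 0.798×0.66) = 1/0.47332 ≈ 2.113.
ΔY = k × ΔG = (−$57 billion) / 0.47332 ≈ −$120 billion.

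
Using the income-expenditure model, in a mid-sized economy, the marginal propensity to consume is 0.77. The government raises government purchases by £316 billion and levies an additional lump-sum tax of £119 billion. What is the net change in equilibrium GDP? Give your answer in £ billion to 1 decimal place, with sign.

+£975.5 billion

Expenditure multiplier = 1/(1 − MPC) = 1/(1 − 0.77) = 1/0.23 ≈ 4.348.
ΔG contributes k·ΔG = (+£316 billion) / 0.23 ≈ +£1,373.9 billion.
ΔT of +£119 billion changes first-round spending by −c·ΔT = −£91.63 billion, contributing k·(−c·ΔT) = (−£91.63 billion) / 0.23 ≈ −£398.4 billion.
Net ΔY = k(ΔG − c·ΔT) = (+£224.37 billion) / 0.23 ≈ +£975.5 billion.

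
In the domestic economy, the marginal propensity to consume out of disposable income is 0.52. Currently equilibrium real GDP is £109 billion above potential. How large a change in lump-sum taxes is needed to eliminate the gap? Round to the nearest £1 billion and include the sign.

+£101 billion

Spending multiplier = 1/(1 − MPC) = 1/(1 − 0.52) = 1/0.48 ≈ 2.083.
Tax multiplier = −c·k = −0.52/0.48 ≈ −1.083. Need ΔY = −£109 billion, so ΔT = ΔY/(−c·k) = −(−£109 billion) × 0.48 / 0.52 ≈ +£101 billion.
The government should raise lump-sum taxes by £101 billion.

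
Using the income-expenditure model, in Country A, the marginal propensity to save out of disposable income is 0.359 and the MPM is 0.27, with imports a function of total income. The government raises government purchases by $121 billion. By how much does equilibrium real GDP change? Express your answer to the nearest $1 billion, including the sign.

+$192 billion

MPC = 1 − MPS = 1 − 0.359 = 0.641.
Government-spending multiplier = 1/(1 − c + m) = 1/(1 − 0.641 + 0.27) = 1/0.629 ≈ 1.59.
ΔY = k × ΔG = (+$121 billion) / 0.629 ≈ +$192 billion.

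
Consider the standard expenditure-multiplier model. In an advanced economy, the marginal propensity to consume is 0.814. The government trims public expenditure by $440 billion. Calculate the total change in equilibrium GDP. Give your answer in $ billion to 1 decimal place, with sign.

−$2,365.6 billion

Expenditure multiplier = 1/(1 − MPC) = 1/(1 − 0.814) = 1/0.186 ≈ 5.376.
ΔY = k × ΔG = (−$440 billion) / 0.186 ≈ −$2,365.6 billion.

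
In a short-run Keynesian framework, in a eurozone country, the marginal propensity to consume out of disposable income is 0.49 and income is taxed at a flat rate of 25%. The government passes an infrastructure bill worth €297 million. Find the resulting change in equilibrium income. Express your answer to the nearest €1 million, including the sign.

+€470 million

Spending multiplier = 1/(1 − c(1−t)) = 1/(1 − 0.49×0.75) = 1/0.6325 ≈ 1.581.
ΔY = k × ΔG = (+€297 million) / 0.6325 ≈ +€470 million.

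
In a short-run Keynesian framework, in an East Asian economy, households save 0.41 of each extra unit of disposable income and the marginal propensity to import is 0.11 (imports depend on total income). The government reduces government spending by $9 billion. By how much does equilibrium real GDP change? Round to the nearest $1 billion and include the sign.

MPC = 1 − MPS = 1 − 0.41 = 0.59.
Expenditure multiplier = 1/(1 − c + m) = 1/(1 − 0.59 + 0.11) = 1/0.52 ≈ 1.923.
ΔY = k × ΔG = (−$9 billion) / 0.52 ≈ −$17 billion.

−$17 billion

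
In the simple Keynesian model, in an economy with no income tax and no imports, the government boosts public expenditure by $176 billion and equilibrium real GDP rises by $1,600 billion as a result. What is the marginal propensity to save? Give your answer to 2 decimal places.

Implied spending multiplier k = ΔY/ΔG = 1,600/176 ≈ 9.0909.
Since k = 1/(1 − MPC), MPC = 1 − 1/k = 1 − ΔG/ΔY = 1 − 176/1,600 = 0.89.
MPS = 1 − MPC = 0.11.

0.11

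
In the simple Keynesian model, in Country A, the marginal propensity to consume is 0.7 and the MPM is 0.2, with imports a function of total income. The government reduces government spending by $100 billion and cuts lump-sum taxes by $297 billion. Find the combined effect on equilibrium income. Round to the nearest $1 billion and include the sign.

+$216 billion

Expenditure multiplier = 1/(1 − c + m) = 1/(1 − 0.7 + 0.2) = 1/0.5 = 2.
ΔG contributes k·ΔG = (−$100 billion) / 0.5 = −$200 billion.
ΔT of −$297 billion changes first-round spending by −c·ΔT = +$207.9 billion, contributing k·(−c·ΔT) = (+$207.9 billion) / 0.5 = +$415.8 billion.
Net ΔY = k(ΔG − c·ΔT) = (+$107.9 billion) / 0.5 ≈ +$216 billion.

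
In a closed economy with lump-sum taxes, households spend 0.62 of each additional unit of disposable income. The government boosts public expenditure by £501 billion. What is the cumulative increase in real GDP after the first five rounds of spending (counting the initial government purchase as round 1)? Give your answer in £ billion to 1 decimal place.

Round 1 adds ΔG = £501 billion; each later round is MPC = 0.62 times the previous.
After 5 rounds: 501 + 310.62 + 192.5844 + 119.402328 + 74.02944336 = ΔG·(1 − c^5)/(1 − c) = 501 × (1 − 0.0916132832)/0.38 ≈ £1,197.6 billion.

£1,197.6 billion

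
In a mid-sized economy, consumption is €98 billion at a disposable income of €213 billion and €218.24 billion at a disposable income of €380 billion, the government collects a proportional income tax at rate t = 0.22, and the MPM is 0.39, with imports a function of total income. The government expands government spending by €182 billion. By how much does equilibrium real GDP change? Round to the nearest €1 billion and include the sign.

MPC = ΔC/ΔYd = (218.24 − 98)/(380 − 213) = 120.24/167 = 0.72.
Government-spending multiplier = 1/(1 − c(1−t) + m) = 1/(1 − 0.72×0.78 + 0.39) = 1/0.8284 ≈ 1.207.
ΔY = k × ΔG = (+€182 billion) / 0.8284 ≈ +€220 billion.

+€220 billion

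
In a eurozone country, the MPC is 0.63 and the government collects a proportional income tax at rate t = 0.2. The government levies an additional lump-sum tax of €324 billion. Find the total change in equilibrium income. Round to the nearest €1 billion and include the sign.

A lump-sum tax change of +€324 billion shifts disposable income by −€324 billion; first-round consumption changes by −c × ΔT = −0.63 × (+€324 billion) = −€204.12 billion.
Expenditure multiplier = 1/(1 − c(1−t)) = 1/(1 − 0.63×0.8) = 1/0.496 ≈ 2.016.
The tax multiplier is −c × k ≈ −1.27, so ΔY = k × (−c·ΔT) = (−€204.12 billion) / 0.496 ≈ −€412 billion.

−€412 billion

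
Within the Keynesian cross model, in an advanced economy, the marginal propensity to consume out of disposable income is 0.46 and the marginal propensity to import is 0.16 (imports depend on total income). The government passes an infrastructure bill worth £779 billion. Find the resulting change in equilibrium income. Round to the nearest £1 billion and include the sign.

Government-spending multiplier = 1/(1 − c + m) = 1/(1 − 0.46 + 0.16) = 1/0.7 ≈ 1.429.
ΔY = k × ΔG = (+£779 billion) / 0.7 ≈ +£1,113 billion.

+£1,113 billion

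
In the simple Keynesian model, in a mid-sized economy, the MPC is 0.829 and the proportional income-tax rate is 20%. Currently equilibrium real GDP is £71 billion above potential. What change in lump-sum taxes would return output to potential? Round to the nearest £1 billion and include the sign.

+£29 billion

Spending multiplier = 1/(1 − c(1−t)) = 1/(1 − 0.829×0.8) = 1/0.3368 ≈ 2.969.
Tax multiplier = −c·k = −0.829/0.3368 ≈ −2.461. Need ΔY = −£71 billion, so ΔT = ΔY/(−c·k) = −(−£71 billion) × 0.3368 / 0.829 ≈ +£29 billion.
The government should raise lump-sum taxes by £29 billion.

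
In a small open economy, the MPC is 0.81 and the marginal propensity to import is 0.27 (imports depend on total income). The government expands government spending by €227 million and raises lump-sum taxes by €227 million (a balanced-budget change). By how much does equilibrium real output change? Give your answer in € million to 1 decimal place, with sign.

Expenditure multiplier = 1/(1 − c + m) = 1/(1 − 0.81 + 0.27) = 1/0.46 ≈ 2.174.
ΔG contributes k·ΔG = (+€227 million) / 0.46 ≈ +€493.5 million.
ΔT of +€227 million changes first-round spending by −c·ΔT = −€183.87 million, contributing k·(−c·ΔT) = (−€183.87 million) / 0.46 ≈ −€399.7 million.
Net ΔY = k(ΔG − c·ΔT) = (+€43.13 million) / 0.46 ≈ +€93.8 million.

+€93.8 million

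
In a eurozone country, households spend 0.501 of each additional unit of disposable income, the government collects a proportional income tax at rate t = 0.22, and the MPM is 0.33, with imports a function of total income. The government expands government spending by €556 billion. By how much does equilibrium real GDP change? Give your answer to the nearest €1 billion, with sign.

+€592 billion

Expenditure multiplier = 1/(1 − c(1−t) + m) = 1/(1 − 0.501×0.78 + 0.33) = 1/0.93922 ≈ 1.065.
ΔY = k × ΔG = (+€556 billion) / 0.93922 ≈ +€592 billion.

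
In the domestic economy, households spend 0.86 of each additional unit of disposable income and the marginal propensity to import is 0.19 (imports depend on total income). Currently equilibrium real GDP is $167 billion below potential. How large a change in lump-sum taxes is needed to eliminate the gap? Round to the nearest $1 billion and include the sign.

−$64 billion

Spending multiplier = 1/(1 − c + m) = 1/(1 − 0.86 + 0.19) = 1/0.33 ≈ 3.03.
Tax multiplier = −c·k = −0.86/0.33 ≈ −2.606. Need ΔY = +$167 billion, so ΔT = ΔY/(−c·k) = −(+$167 billion) × 0.33 / 0.86 ≈ −$64 billion.
The government should cut lump-sum taxes by $64 billion.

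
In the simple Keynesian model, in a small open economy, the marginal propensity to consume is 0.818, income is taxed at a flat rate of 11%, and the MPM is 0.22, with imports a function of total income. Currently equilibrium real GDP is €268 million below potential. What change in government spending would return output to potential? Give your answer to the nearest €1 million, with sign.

+€132 million

Spending multiplier = 1/(1 − c(1−t) + m) = 1/(1 − 0.818×0.89 + 0.22) = 1/0.49198 ≈ 2.033.
Need ΔY = +€268 million, so ΔG = ΔY/k = (+€268 million) × 0.49198 ≈ +€132 million.
The government should increase government spending by €132 million.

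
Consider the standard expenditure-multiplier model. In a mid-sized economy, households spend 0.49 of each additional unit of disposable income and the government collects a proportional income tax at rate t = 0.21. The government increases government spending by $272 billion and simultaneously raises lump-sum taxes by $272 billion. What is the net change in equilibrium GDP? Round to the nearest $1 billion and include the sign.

Expenditure multiplier = 1/(1 − c(1−t)) = 1/(1 − 0.49×0.79) = 1/0.6129 ≈ 1.632.
ΔG contributes k·ΔG = (+$272 billion) / 0.6129 ≈ +$443.8 billion.
ΔT of +$272 billion changes first-round spending by −c·ΔT = −$133.28 billion, contributing k·(−c·ΔT) = (−$133.28 billion) / 0.6129 ≈ −$217.5 billion.
Net ΔY = k(ΔG − c·ΔT) = (+$138.72 billion) / 0.6129 ≈ +$226 billion.

+$226 billion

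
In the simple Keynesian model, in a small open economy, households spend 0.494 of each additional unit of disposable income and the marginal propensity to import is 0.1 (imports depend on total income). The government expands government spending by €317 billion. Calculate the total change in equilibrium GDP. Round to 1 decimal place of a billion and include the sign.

+€523.1 billion

Spending multiplier = 1/(1 − c + m) = 1/(1 − 0.494 + 0.1) = 1/0.606 ≈ 1.65.
ΔY = k × ΔG = (+€317 billion) / 0.606 ≈ +€523.1 billion.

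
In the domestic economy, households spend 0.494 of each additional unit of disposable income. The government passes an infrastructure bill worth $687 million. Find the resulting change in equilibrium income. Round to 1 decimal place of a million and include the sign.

+$1,357.7 million

Expenditure multiplier = 1/(1 − MPC) = 1/(1 − 0.494) = 1/0.506 ≈ 1.976.
ΔY = k × ΔG = (+$687 million) / 0.506 ≈ +$1,357.7 million.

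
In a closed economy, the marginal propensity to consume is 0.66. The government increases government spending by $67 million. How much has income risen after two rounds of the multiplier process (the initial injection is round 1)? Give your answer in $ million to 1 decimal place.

$111.2 million

Round 1 adds ΔG = $67 million; each later round is MPC = 0.66 times the previous.
After 2 rounds: 67 + 44.22 = ΔG·(1 − c^2)/(1 − c) = 67 × (1 − 0.4356)/0.34 ≈ $111.2 million.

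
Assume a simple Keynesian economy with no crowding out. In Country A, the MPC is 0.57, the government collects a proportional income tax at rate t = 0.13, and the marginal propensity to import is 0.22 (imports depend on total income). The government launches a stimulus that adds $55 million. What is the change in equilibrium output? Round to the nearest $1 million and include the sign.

+$76 million

Government-spending multiplier = 1/(1 − c(1−t) + m) = 1/(1 − 0.57×0.87 + 0.22) = 1/0.7241 ≈ 1.381.
ΔY = k × ΔG = (+$55 million) / 0.7241 ≈ +$76 million.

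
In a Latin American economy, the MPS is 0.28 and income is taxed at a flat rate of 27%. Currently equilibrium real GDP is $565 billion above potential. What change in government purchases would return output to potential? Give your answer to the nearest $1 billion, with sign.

MPC = 1 − MPS = 1 − 0.28 = 0.72.
Spending multiplier = 1/(1 − c(1−t)) = 1/(1 − 0.72×0.73) = 1/0.4744 ≈ 2.108.
Need ΔY = −$565 billion, so ΔG = ΔY/k = (−$565 billion) × 0.4744 ≈ −$268 billion.
The government should cut government purchases by $268 billion.

−$268 billion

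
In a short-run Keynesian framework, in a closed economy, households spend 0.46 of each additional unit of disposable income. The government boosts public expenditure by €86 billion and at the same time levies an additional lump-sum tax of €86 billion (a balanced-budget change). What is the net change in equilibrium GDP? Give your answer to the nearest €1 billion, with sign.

+€86 billion

Expenditure multiplier = 1/(1 − MPC) = 1/(1 − 0.46) = 1/0.54 ≈ 1.852.
ΔG contributes k·ΔG = (+€86 billion) / 0.54 ≈ +€159.3 billion.
ΔT of +€86 billion changes first-round spending by −c·ΔT = −€39.56 billion, contributing k·(−c·ΔT) = (−€39.56 billion) / 0.54 ≈ −€73.3 billion.
With ΔG = ΔT and no other leakages, the balanced-budget multiplier is 1, so ΔY = ΔG = +€86 billion.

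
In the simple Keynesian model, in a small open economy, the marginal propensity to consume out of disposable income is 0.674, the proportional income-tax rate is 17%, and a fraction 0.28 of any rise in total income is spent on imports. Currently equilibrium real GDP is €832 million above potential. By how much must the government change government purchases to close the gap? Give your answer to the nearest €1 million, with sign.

−€600 million

Spending multiplier = 1/(1 − c(1−t) + m) = 1/(1 − 0.674×0.83 + 0.28) = 1/0.72058 ≈ 1.388.
Need ΔY = −€832 million, so ΔG = ΔY/k = (−€832 million) × 0.72058 ≈ −€600 million.
The government should cut government purchases by €600 million.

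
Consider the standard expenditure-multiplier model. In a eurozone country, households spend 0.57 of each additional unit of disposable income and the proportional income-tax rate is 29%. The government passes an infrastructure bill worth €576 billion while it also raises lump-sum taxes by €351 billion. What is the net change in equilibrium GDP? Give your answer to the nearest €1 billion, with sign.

Expenditure multiplier = 1/(1 − c(1−t)) = 1/(1 − 0.57×0.71) = 1/0.5953 ≈ 1.68.
ΔG contributes k·ΔG = (+€576 billion) / 0.5953 ≈ +€967.6 billion.
ΔT of +€351 billion changes first-round spending by −c·ΔT = −€200.07 billion, contributing k·(−c·ΔT) = (−€200.07 billion) / 0.5953 ≈ −€336.1 billion.
Net ΔY = k(ΔG − c·ΔT) = (+€375.93 billion) / 0.5953 ≈ +€631 billion.

+€631 billion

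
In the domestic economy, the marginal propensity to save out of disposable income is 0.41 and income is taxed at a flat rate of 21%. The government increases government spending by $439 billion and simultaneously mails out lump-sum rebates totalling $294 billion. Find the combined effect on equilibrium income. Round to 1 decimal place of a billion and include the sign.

+$1,147.1 billion

MPC = 1 − MPS = 1 − 0.41 = 0.59.
Expenditure multiplier = 1/(1 − c(1−t)) = 1/(1 − 0.59×0.79) = 1/0.5339 ≈ 1.873.
ΔG contributes k·ΔG = (+$439 billion) / 0.5339 ≈ +$822.3 billion.
ΔT of −$294 billion changes first-round spending by −c·ΔT = +$173.46 billion, contributing k·(−c·ΔT) = (+$173.46 billion) / 0.5339 ≈ +$324.9 billion.
Net ΔY = k(ΔG − c·ΔT) = (+$612.46 billion) / 0.5339 ≈ +$1,147.1 billion.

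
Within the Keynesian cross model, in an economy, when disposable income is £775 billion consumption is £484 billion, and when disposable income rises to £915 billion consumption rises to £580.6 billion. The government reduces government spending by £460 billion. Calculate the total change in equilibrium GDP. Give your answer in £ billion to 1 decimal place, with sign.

−£1,483.9 billion

MPC = ΔC/ΔYd = (580.6 − 484)/(915 − 775) = 96.6/140 = 0.69.
Government-spending multiplier = 1/(1 − MPC) = 1/(1 − 0.69) = 1/0.31 ≈ 3.226.
ΔY = k × ΔG = (−£460 billion) / 0.31 ≈ −£1,483.9 billion.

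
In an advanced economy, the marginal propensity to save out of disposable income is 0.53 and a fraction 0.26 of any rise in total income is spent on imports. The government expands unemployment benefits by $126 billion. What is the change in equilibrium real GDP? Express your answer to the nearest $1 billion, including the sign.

+$75 billion

MPC = 1 − MPS = 1 − 0.53 = 0.47.
The transfer change shifts disposable income by +$126 billion, so first-round consumption changes by c·ΔTR = 0.47 × (+$126 billion) = +$59.22 billion.
Expenditure multiplier = 1/(1 − c + m) = 1/(1 − 0.47 + 0.26) = 1/0.79 ≈ 1.266.
The transfer multiplier is c × k ≈ 0.595, so ΔY = k × (c·ΔTR) = (+$59.22 billion) / 0.79 ≈ +$75 billion.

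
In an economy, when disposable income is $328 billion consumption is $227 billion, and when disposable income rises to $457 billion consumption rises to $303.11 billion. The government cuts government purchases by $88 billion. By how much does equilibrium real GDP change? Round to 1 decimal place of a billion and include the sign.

MPC = ΔC/ΔYd = (303.11 − 227)/(457 − 328) = 76.11/129 = 0.59.
Government-spending multiplier = 1/(1 − MPC) = 1/(1 − 0.59) = 1/0.41 ≈ 2.439.
ΔY = k × ΔG = (−$88 billion) / 0.41 ≈ −$214.6 billion.

−$214.6 billion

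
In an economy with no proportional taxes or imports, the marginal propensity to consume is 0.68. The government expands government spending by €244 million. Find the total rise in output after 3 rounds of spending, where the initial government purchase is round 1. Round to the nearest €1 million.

Round 1 adds ΔG = €244 million; each later round is MPC = 0.68 times the previous.
After 3 rounds: 244 + 165.92 + 112.8256 = ΔG·(1 − c^3)/(1 − c) = 244 × (1 − 0.314432)/0.32 ≈ €523 million.

€523 million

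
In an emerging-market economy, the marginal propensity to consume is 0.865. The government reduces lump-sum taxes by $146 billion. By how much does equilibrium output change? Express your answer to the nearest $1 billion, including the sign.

A lump-sum tax change of −$146 billion shifts disposable income by +$146 billion; first-round consumption changes by −c × ΔT = −0.865 × (−$146 billion) = +$126.29 billion.
Expenditure multiplier = 1/(1 − MPC) = 1/(1 − 0.865) = 1/0.135 ≈ 7.407.
The tax multiplier is −c × k ≈ −6.407, so ΔY = k × (−c·ΔT) = (+$126.29 billion) / 0.135 ≈ +$935 billion.

+$935 billion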